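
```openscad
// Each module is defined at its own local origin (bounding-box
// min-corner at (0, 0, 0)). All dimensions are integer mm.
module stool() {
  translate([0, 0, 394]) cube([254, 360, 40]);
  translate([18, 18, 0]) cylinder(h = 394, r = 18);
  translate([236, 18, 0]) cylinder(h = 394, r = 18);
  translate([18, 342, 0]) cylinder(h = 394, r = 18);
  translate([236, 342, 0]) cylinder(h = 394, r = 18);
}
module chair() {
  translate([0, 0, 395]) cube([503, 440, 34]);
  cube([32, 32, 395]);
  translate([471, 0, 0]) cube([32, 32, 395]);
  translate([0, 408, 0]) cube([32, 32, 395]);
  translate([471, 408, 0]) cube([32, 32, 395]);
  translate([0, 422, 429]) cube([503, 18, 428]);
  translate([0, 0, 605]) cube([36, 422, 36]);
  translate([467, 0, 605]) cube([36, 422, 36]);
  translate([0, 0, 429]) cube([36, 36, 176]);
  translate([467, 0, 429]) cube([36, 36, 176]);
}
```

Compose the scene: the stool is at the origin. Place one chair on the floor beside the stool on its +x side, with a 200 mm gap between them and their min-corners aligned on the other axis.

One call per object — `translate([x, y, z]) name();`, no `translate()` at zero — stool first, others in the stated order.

stool();
translate([454, 0, 0]) chair();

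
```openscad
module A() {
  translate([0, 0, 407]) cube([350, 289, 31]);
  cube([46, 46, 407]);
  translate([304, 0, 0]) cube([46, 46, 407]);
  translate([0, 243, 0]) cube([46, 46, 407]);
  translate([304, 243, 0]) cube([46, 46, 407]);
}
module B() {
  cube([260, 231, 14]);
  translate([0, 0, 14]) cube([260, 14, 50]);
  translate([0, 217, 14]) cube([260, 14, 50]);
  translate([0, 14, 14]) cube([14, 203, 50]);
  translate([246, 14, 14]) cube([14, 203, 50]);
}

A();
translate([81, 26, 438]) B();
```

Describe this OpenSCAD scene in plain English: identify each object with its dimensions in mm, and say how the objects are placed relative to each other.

A is a four-legged stool. The seat is a 350×289×31 mm slab whose top surface is at z = 438 mm; four square legs, each 46×46 mm in cross-section, run from the floor (z = 0) to the underside of the seat, each flush with a corner of the seat.

B is an open storage box with external size 260×231×64 mm and wall thickness 14 mm (the base is also 14 mm thick). The base covers the whole footprint; the four walls stand on the base, with the y-facing walls full-width and the x-facing walls fitting between their inner faces.

The open box is on top of the stool.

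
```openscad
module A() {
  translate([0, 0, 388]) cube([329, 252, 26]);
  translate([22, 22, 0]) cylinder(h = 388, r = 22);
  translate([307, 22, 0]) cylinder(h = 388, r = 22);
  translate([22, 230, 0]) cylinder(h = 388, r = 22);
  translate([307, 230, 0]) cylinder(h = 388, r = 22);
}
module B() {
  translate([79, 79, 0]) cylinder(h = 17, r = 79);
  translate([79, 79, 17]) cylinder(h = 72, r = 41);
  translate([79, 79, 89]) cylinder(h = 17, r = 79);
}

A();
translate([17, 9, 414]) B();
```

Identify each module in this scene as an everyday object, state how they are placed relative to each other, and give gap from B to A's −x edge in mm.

The spool's min-x is at 17; the stool's min-x is 0; gap = 17 mm.

A is a stool. B is a spool. The spool is on top of the stool. The gap from the spool to the stool's −x edge is 17 mm.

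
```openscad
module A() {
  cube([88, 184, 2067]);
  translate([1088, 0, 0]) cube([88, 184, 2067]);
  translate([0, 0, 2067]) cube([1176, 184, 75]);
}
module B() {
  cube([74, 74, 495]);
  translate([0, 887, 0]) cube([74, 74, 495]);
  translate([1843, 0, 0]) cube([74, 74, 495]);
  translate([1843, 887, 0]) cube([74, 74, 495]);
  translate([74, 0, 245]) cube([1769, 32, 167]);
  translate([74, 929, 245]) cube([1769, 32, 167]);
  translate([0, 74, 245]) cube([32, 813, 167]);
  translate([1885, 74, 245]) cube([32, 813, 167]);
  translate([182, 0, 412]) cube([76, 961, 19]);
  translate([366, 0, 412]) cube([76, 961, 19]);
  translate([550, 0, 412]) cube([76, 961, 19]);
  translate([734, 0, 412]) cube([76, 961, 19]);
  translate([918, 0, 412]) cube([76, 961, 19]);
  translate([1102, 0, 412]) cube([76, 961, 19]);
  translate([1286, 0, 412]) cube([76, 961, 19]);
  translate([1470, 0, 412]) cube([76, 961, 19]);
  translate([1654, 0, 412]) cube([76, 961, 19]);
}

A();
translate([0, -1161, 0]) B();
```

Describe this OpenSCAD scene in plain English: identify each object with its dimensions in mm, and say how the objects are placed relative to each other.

A is a door frame. The clear opening is 1000 mm wide and 2067 mm high. Two 88 mm wide jambs, 184 mm deep, stand either side of the opening from the floor to the top of the opening. A 75 mm thick head sits across the top of both jambs, spanning the full outside width of the frame.

B is a bed frame 1917 mm long (x) by 961 mm wide (y). Four 74×74 mm corner posts, 495 mm tall, at the corners of the footprint. Four rails of 32 mm thickness and 167 mm height run between adjacent posts with their undersides at z = 245 mm, their outer faces flush with the outside of the frame (the two x-running rails run between the posts' inner faces; the two y-running rails run between the posts' inner faces). 9 slats, each 76 mm wide (x) and 19 mm thick, lie across the top of the two x-running rails, running the full 961 mm width of the frame in y; the slats are evenly spaced along x between the inner faces of the end posts with equal gaps (rounded down to the nearest mm) at the −x end and between each pair — any rounding remainder accumulates at the +x end.

The bed frame is on the floor beside the door frame on its −y side.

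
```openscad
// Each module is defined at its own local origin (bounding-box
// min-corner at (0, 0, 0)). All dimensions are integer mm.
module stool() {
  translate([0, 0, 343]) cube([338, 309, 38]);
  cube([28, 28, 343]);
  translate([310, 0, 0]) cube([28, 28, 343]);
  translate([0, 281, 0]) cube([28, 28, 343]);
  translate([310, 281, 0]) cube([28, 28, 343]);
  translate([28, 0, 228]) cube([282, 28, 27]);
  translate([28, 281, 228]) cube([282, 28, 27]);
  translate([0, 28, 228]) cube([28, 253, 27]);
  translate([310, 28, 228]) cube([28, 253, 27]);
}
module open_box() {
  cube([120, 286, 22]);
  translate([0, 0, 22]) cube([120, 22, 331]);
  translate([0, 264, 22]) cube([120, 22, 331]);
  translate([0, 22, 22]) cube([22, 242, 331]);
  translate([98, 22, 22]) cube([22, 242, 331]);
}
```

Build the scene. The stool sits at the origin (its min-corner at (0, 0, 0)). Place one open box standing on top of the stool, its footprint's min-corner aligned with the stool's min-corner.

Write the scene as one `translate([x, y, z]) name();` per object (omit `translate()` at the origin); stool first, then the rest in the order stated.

stool();
translate([0, 0, 381]) open_box();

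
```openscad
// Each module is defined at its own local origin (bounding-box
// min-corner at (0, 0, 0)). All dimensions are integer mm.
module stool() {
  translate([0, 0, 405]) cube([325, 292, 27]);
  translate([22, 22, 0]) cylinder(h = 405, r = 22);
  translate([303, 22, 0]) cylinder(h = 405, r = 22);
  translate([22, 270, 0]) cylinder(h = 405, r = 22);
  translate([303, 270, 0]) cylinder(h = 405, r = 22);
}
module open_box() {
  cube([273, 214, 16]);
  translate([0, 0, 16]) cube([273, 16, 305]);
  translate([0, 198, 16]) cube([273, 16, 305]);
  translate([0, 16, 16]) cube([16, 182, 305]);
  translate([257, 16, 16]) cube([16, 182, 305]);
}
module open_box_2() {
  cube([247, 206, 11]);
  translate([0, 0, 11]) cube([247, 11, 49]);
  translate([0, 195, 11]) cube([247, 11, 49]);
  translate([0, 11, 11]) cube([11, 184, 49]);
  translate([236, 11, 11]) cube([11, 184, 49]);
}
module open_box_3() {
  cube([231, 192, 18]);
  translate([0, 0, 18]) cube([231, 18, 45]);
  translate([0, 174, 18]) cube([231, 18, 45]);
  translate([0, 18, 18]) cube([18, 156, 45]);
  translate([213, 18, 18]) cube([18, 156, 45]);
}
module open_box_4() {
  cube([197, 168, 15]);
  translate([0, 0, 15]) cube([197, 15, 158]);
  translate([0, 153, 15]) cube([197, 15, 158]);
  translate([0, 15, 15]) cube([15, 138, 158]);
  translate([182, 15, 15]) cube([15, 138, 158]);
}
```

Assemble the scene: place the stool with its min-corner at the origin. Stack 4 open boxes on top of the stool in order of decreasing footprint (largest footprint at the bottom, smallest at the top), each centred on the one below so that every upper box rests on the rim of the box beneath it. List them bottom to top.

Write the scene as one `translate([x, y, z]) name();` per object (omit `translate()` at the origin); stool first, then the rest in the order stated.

stool();
translate([26, 39, 432]) open_box();
translate([39, 43, 753]) open_box_2();
translate([47, 50, 813]) open_box_3();
translate([64, 62, 876]) open_box_4();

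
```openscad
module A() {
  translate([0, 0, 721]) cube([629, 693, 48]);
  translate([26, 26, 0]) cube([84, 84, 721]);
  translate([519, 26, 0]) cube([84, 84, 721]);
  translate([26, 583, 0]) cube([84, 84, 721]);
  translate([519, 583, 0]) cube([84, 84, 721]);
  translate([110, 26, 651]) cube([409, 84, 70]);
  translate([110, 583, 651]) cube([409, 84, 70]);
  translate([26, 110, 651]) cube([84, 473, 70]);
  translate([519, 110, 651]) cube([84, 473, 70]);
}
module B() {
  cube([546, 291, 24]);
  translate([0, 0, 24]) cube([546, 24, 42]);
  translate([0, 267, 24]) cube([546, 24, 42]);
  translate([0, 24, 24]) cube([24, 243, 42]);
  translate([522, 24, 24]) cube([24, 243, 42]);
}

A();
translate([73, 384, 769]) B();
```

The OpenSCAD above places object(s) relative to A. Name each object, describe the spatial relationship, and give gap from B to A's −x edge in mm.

The open box's min-x is at 73; the table's min-x is 0; gap = 73 mm.

A is a table. B is an open box. The open box is on top of the table. The gap from the open box to the table's −x edge is 73 mm.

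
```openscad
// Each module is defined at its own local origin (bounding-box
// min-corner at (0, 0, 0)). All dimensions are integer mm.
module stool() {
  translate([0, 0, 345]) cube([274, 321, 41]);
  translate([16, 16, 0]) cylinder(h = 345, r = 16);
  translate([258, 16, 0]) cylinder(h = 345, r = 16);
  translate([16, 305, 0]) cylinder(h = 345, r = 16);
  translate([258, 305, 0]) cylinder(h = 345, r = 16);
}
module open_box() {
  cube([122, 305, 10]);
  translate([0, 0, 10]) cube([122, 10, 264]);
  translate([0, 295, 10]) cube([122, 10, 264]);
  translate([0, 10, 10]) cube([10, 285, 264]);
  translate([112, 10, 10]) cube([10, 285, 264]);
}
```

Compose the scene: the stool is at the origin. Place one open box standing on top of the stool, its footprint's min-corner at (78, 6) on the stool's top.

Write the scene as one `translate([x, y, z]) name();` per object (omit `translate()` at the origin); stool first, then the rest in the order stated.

stool();
translate([78, 6, 386]) open_box();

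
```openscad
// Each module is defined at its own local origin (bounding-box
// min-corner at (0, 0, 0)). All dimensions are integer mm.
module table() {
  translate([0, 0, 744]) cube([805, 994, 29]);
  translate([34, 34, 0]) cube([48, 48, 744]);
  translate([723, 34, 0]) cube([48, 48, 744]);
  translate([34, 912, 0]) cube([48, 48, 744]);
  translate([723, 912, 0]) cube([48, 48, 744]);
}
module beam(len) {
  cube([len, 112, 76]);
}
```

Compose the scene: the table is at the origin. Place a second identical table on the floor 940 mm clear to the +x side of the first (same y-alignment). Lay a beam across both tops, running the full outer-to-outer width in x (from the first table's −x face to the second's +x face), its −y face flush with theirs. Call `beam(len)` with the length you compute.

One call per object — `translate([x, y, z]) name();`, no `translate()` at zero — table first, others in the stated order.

table();
translate([1745, 0, 0]) table();
translate([0, 0, 773]) beam(2550);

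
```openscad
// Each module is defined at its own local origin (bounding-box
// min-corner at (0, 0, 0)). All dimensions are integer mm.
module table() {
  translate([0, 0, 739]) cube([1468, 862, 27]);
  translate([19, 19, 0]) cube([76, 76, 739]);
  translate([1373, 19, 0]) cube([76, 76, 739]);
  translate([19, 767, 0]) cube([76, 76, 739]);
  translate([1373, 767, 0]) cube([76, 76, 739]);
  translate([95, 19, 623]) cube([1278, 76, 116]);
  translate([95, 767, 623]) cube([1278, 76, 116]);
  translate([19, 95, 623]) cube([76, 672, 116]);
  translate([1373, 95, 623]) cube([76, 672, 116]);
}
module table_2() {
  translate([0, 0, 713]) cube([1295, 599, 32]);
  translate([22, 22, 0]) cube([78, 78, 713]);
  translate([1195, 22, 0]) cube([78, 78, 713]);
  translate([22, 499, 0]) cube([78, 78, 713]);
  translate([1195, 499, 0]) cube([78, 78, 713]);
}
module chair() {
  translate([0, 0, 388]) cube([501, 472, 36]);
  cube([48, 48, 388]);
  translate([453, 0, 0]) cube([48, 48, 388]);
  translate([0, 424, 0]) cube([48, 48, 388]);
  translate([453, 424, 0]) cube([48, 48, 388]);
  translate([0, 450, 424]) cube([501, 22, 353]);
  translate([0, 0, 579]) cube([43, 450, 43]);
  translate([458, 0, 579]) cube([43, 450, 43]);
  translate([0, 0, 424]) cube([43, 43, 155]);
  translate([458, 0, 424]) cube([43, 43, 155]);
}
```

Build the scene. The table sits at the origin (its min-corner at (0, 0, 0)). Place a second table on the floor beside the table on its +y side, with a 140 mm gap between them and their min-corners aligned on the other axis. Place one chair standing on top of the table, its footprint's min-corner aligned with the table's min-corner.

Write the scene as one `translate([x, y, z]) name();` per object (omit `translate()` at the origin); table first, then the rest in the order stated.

table();
translate([0, 1002, 0]) table_2();
translate([0, 0, 766]) chair();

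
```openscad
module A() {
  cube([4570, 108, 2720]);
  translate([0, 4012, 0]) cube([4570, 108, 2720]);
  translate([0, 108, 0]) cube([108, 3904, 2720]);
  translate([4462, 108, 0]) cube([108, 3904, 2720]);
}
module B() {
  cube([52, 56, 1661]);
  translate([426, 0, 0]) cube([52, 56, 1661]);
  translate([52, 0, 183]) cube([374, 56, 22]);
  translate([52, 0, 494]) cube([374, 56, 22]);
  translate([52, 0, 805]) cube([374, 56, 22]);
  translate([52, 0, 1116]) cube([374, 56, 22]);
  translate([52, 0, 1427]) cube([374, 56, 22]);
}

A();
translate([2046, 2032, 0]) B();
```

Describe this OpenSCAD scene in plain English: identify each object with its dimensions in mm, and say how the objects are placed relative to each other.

A is a box-shaped house frame (walls only): outside footprint 4570×4120 mm, wall height 2720 mm, wall thickness 108 mm. The two y-facing walls run the full x-width; the two x-facing walls fit between the inner faces of the y-facing walls.

B is a straight ladder. Two 52×56 mm vertical rails, 1661 mm tall, stand 478 mm apart (outside-to-outside) with their front faces coplanar on the −y side. 5 rungs, each 56 mm deep and 22 mm tall, span between the inner faces of the rails, front faces flush with the rails. The lowest rung's underside is at z = 183 mm and rungs are spaced 311 mm apart (underside to underside).

The ladder sits inside the house frame, centred.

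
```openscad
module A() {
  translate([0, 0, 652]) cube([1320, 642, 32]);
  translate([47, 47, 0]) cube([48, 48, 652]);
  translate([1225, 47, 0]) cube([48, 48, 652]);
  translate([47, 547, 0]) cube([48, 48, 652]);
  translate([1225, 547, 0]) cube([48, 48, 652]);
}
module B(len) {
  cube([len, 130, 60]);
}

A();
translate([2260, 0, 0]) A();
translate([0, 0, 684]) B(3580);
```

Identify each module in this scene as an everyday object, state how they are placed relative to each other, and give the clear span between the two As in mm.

Second table starts at x = 2260; first ends at x = 1320; clear span = 2260 − 1320 = 940 mm.

A is a table. B is a beam. A beam spans the tops of two tables. The clear span between the two tables is 940 mm.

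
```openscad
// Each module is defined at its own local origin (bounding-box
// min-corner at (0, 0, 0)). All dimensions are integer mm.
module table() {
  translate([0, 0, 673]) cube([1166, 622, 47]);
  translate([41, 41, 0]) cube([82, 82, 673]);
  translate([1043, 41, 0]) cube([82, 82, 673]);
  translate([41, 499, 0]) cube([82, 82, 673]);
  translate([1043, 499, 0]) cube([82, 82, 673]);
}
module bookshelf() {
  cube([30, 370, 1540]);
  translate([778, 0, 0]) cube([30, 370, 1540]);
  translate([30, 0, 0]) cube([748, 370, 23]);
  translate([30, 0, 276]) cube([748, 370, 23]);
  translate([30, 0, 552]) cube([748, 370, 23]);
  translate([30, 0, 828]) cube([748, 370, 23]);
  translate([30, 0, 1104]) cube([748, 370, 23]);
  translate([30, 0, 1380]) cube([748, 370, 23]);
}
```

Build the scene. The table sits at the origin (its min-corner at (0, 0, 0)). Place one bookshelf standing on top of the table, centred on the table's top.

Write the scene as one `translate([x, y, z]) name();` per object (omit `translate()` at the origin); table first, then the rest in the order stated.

table();
translate([179, 126, 720]) bookshelf();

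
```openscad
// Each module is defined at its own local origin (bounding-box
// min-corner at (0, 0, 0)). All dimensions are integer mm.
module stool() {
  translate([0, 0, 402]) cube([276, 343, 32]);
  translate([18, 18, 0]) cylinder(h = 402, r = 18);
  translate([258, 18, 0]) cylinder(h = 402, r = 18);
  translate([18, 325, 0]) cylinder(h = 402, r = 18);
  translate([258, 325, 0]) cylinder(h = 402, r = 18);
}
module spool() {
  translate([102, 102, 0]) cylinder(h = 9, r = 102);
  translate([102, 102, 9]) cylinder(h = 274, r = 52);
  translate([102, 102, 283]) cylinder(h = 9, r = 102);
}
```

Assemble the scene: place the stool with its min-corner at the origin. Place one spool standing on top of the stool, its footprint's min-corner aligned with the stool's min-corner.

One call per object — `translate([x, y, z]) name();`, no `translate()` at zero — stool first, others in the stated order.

stool();
translate([0, 0, 434]) spool();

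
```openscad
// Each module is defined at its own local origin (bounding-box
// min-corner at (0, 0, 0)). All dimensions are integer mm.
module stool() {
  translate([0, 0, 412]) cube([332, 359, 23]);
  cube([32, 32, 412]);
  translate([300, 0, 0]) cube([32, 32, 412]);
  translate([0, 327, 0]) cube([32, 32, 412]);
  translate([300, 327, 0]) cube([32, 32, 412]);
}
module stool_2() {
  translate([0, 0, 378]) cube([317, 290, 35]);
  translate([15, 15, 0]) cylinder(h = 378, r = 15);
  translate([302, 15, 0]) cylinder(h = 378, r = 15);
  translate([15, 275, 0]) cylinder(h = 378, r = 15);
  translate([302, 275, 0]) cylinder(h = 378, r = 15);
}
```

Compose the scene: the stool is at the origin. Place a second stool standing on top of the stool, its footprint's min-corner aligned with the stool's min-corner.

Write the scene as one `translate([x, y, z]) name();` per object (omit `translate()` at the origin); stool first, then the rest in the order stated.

stool();
translate([0, 0, 435]) stool_2();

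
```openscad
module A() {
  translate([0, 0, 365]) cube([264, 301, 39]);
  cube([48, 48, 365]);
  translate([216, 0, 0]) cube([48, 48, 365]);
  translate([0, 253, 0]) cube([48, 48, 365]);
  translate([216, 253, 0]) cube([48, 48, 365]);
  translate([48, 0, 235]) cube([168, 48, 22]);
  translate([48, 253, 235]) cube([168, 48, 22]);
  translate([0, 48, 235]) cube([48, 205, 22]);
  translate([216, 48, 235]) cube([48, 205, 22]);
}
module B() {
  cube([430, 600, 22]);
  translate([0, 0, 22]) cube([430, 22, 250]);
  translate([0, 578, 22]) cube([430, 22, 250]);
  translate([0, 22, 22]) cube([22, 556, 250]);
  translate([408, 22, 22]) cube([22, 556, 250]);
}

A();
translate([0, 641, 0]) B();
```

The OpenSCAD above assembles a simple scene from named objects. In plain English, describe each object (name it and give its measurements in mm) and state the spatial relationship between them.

A is a simple wooden stool: a rectangular seat 264 mm (x) by 301 mm (y), 39 mm thick, top face at z = 404 mm, on four square legs, each 48×48 mm in cross-section. The legs rest on z = 0, each flush with a corner of the seat. Four stretchers, 48 mm wide and 22 mm tall, connect adjacent legs with their undersides at z = 235 mm, each running between the inner faces of the legs it joins and aligned with the legs' outer faces on the other axis.

B is an open-topped rectangular box: outside dimensions 430×600×272 mm, with a uniform wall and base thickness of 22 mm. The base is a full 430×600 slab on the floor; four walls sit on top of the base. The front and back walls (the −y and +y sides) span the full width; the two side walls fit between them.

The open box is on the floor beside the stool on its +y side.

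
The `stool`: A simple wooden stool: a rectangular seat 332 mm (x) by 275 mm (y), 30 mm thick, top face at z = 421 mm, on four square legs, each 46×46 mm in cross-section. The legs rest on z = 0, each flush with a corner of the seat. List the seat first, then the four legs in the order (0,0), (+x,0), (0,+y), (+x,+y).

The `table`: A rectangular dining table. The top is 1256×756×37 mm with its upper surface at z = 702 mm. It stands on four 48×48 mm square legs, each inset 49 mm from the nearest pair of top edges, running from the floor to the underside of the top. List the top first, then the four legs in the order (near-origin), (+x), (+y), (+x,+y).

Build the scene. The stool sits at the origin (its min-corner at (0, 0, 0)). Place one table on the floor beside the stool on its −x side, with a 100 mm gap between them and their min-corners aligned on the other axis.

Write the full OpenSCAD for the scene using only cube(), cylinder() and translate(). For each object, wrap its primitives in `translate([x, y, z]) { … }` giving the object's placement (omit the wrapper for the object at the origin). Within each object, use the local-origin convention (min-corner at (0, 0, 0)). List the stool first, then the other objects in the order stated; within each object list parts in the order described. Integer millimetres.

translate([0, 0, 391]) cube([332, 275, 30]);
cube([46, 46, 391]);
translate([286, 0, 0]) cube([46, 46, 391]);
translate([0, 229, 0]) cube([46, 46, 391]);
translate([286, 229, 0]) cube([46, 46, 391]);
translate([-1356, 0, 0]) {
  translate([0, 0, 665]) cube([1256, 756, 37]);
  translate([49, 49, 0]) cube([48, 48, 665]);
  translate([1159, 49, 0]) cube([48, 48, 665]);
  translate([49, 659, 0]) cube([48, 48, 665]);
  translate([1159, 659, 0]) cube([48, 48, 665]);
}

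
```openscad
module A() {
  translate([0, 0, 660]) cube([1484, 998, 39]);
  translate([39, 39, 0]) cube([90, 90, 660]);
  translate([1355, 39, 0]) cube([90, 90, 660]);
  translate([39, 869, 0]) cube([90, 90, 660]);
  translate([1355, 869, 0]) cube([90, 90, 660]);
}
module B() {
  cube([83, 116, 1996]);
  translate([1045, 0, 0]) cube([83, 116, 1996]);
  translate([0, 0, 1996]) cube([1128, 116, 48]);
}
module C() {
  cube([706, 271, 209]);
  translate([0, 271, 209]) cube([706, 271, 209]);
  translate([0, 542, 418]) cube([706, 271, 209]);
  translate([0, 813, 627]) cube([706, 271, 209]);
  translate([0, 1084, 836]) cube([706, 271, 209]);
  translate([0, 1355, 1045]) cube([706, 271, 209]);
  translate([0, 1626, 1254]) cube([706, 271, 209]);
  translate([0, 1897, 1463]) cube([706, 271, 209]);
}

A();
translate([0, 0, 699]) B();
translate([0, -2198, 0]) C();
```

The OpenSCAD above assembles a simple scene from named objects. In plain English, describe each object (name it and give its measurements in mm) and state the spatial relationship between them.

A is a table: top 1484 mm (x) × 998 mm (y), 39 mm thick, upper face at z = 699 mm, on four 90×90 mm square legs, each inset 39 mm from the nearest pair of top edges, running from z = 0 to the bottom of the top.

B is a rectangular door frame: two vertical jambs of 83×116 mm section, 1996 mm tall, with a clear opening 962 mm wide between their inner faces. A header 48 mm tall and 116 mm deep lies on top of the jambs and spans the full outside width.

C is a run of 8 identical solid stair steps. Each tread is 706×271 mm and each step block is 209 mm high. Step 1 rests on the floor; step k is offset from step 1 by (k−1)×271 mm in y and (k−1)×209 mm in z.

The door frame is on top of the table. The staircase is on the floor beside the table on its −y side.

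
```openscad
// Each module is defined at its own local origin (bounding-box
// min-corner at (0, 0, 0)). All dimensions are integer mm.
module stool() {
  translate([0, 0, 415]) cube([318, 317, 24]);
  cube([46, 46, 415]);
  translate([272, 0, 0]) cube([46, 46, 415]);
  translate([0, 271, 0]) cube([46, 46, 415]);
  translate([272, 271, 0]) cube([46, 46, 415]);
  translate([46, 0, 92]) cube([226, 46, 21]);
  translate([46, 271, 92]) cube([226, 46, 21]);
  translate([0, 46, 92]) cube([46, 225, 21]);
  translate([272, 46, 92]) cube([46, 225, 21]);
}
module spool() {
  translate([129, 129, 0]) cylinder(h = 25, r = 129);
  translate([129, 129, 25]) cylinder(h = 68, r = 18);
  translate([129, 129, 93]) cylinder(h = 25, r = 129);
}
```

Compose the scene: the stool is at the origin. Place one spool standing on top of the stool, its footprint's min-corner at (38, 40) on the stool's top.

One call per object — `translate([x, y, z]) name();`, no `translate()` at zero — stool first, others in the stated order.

stool();
translate([38, 40, 439]) spool();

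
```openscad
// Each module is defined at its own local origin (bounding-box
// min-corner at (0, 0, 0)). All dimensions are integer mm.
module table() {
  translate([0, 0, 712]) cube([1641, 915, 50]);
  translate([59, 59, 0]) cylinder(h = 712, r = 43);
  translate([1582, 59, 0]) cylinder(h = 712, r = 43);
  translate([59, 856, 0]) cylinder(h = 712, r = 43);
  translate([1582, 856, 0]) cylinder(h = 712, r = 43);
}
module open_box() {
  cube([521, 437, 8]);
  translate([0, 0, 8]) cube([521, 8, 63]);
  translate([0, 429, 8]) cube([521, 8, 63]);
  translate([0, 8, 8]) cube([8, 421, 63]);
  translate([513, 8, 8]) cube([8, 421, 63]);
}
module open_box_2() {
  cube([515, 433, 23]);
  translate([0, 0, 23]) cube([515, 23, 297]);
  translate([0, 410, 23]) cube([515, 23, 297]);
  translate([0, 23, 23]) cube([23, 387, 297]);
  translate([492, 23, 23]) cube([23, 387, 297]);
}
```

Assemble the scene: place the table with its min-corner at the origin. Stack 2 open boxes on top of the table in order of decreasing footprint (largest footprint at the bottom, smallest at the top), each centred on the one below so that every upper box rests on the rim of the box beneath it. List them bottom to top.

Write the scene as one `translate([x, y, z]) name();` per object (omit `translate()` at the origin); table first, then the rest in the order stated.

table();
translate([560, 239, 762]) open_box();
translate([563, 241, 833]) open_box_2();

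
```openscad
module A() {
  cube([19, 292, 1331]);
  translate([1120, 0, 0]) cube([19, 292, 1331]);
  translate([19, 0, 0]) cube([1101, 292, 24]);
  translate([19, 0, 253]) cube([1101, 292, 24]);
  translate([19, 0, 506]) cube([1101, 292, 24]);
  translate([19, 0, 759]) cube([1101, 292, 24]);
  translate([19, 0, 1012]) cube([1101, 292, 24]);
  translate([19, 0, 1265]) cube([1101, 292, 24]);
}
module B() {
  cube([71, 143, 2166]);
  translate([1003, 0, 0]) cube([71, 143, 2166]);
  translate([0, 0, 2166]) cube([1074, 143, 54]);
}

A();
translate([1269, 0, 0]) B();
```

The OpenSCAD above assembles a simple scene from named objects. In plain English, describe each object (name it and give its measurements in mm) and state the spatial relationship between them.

A is an open bookshelf. Two side panels, each 19 mm thick, 292 mm deep and 1331 mm tall, stand 1139 mm apart (outside-to-outside). Between them sit 6 shelves, each 24 mm thick and 292 mm deep, spanning the full gap between the sides. The bottom shelf rests on the floor (its underside at z = 0) and the clear gap between one shelf's top and the next shelf's underside is 229 mm.

B is a door frame. The clear opening is 932 mm wide and 2166 mm high. Two 71 mm wide jambs, 143 mm deep, stand either side of the opening from the floor to the top of the opening. A 54 mm thick head sits across the top of both jambs, spanning the full outside width of the frame.

The door frame is on the floor beside the bookshelf on its +x side.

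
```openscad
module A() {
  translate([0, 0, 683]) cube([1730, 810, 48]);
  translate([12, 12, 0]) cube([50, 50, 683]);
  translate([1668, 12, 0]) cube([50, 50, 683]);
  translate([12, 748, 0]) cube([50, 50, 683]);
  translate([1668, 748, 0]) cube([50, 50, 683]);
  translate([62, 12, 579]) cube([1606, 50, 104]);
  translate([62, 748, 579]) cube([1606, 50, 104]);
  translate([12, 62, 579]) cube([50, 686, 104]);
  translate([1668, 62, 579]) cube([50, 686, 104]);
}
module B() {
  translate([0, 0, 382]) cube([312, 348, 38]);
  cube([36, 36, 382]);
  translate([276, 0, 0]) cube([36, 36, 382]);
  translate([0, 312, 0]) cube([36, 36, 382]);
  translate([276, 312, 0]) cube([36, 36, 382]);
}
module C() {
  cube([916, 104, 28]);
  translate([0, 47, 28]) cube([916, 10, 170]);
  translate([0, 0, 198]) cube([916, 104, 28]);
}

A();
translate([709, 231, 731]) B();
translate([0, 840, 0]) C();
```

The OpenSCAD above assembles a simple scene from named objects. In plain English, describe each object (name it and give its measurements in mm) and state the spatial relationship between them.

A is a rectangular dining table. The top is 1730×810×48 mm with its upper surface at z = 731 mm. It stands on four 50×50 mm square legs, each inset 12 mm from the nearest pair of top edges, running from the floor to the underside of the top. Four apron rails, 50 mm thick and 104 mm tall, run between adjacent legs with their top edges flush with the underside of the top and their outer faces flush with the legs' outer faces.

B is a simple wooden stool: a rectangular seat 312 mm (x) by 348 mm (y), 38 mm thick, top face at z = 420 mm, on four square legs, each 36×36 mm in cross-section. The legs rest on z = 0, each flush with a corner of the seat.

C is an I-beam lying along x, 916 mm long. Overall section height 226 mm. Two flanges 104 mm wide (y) and 28 mm thick, one on the floor and one at the top; a web 10 mm thick runs between them, centred on the flange width.

The stool is on top of the table, centred. The I-beam is on the floor beside the table on its +y side.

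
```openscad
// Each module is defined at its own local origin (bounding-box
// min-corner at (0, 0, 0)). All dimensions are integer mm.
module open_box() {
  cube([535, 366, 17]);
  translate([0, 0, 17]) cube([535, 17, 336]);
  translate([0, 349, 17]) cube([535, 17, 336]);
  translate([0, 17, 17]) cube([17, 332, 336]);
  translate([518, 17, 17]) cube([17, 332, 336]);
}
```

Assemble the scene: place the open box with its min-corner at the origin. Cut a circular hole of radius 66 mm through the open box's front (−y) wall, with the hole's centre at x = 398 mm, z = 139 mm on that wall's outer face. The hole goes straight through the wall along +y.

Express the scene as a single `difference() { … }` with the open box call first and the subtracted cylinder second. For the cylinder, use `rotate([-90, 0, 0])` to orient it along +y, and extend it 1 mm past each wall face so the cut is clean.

difference() {
  open_box();
  translate([398, -1, 139]) rotate([-90, 0, 0]) cylinder(h = 19, r = 66);
}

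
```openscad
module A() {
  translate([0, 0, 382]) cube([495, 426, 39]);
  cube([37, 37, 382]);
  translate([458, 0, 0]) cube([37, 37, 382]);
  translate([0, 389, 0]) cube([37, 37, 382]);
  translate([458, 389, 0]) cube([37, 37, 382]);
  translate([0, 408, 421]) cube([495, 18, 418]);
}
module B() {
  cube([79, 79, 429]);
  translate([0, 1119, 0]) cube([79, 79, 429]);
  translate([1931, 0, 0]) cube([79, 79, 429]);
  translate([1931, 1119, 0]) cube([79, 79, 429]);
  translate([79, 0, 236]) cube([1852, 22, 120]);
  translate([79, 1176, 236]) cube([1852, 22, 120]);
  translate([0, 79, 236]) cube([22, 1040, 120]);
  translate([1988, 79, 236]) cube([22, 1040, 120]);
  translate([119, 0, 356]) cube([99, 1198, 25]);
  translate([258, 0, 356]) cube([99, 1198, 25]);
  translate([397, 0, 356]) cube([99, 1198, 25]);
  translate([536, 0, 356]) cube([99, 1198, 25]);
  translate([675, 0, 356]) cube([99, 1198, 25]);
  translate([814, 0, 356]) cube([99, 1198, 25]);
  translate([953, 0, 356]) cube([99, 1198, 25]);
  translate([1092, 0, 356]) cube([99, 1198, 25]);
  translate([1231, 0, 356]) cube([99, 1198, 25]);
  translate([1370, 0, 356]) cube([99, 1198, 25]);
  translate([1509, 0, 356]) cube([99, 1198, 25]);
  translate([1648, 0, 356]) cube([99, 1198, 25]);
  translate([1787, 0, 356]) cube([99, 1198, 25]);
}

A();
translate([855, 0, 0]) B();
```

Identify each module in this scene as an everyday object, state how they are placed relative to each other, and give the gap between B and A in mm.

The bed frame's nearest face is 360 mm from the chair's +x face.

A is a chair. B is a bed frame. The bed frame is on the floor beside the chair on its +x side. The gap between the bed frame and the chair is 360 mm.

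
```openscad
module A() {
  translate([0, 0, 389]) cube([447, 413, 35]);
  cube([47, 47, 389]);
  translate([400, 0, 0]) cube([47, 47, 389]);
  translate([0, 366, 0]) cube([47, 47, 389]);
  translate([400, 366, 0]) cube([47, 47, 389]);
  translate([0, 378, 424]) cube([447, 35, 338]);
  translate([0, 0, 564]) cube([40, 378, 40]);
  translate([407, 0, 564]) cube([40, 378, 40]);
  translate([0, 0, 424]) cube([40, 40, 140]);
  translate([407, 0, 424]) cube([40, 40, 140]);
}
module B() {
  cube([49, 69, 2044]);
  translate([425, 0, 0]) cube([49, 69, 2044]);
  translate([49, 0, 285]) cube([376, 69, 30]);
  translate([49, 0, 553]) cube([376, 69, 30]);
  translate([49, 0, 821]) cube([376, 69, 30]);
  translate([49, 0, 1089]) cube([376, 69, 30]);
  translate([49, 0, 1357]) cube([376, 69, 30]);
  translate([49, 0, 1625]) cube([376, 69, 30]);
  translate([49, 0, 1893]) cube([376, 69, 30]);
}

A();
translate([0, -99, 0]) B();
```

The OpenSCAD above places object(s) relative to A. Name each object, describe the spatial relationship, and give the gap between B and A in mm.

The ladder's nearest face is 30 mm from the chair's −y face.

A is a chair. B is a ladder. The ladder is on the floor beside the chair on its −y side. The gap between the ladder and the chair is 30 mm.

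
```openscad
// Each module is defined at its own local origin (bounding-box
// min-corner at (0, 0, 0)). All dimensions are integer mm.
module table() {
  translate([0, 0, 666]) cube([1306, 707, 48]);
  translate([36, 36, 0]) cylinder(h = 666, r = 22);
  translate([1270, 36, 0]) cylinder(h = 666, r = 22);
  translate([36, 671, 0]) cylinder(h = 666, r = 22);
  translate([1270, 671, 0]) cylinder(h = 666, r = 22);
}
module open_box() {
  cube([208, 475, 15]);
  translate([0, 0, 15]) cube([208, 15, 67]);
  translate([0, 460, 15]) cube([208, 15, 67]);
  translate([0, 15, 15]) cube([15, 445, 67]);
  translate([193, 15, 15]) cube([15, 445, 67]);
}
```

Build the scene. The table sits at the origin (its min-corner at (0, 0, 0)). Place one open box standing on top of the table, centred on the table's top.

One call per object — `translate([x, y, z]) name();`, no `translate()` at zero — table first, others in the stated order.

table();
translate([549, 116, 714]) open_box();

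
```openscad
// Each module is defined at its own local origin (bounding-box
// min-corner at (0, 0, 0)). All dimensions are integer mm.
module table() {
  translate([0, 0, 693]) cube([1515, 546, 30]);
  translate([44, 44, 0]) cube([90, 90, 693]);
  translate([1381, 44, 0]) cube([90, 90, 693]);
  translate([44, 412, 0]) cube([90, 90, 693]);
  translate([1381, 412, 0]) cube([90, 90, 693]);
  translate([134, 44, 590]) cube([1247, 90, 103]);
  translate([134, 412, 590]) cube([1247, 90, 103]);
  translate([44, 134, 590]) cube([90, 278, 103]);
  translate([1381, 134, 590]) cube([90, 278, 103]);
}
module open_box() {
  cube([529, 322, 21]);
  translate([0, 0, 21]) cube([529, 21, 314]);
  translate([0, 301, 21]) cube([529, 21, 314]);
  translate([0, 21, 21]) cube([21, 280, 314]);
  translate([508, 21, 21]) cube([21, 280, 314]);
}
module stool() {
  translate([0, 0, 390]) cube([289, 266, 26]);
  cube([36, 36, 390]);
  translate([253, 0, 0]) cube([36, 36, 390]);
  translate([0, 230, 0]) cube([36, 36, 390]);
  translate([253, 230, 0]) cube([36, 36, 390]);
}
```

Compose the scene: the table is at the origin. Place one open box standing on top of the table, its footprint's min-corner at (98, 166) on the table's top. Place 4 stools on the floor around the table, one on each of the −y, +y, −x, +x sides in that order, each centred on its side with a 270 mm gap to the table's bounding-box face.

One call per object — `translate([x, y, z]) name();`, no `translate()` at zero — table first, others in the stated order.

table();
translate([98, 166, 723]) open_box();
translate([613, -536, 0]) stool();
translate([613, 816, 0]) stool();
translate([-559, 140, 0]) stool();
translate([1785, 140, 0]) stool();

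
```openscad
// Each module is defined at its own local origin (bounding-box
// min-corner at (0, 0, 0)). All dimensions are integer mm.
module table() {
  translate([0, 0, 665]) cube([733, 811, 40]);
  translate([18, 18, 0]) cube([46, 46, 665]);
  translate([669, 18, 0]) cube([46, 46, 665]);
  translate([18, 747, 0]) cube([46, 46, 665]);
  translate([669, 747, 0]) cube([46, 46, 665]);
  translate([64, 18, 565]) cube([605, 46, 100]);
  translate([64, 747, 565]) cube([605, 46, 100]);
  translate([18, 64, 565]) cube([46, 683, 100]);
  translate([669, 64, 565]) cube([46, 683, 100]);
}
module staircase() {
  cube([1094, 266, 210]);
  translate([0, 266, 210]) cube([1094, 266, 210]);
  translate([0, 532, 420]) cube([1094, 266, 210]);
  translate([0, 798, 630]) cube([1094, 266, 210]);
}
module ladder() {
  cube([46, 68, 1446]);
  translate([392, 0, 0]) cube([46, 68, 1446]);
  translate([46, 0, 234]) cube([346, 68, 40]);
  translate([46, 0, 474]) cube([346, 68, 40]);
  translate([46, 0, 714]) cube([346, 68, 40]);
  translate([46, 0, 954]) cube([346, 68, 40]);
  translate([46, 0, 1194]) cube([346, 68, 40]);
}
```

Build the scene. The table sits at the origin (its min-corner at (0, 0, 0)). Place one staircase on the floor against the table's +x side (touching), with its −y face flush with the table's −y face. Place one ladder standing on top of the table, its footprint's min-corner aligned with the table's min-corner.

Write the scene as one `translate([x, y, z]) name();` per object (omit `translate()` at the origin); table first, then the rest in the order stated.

table();
translate([733, 0, 0]) staircase();
translate([0, 0, 705]) ladder();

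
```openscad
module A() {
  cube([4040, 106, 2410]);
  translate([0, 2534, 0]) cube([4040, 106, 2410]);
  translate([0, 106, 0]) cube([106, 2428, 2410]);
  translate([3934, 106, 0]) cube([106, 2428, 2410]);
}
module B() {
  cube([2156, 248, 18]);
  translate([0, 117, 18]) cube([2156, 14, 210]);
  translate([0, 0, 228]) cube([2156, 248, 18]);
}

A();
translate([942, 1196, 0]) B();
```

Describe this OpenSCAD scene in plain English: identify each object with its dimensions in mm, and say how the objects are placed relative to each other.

A is a box-shaped house frame (walls only): outside footprint 4040×2640 mm, wall height 2410 mm, wall thickness 106 mm. The two y-facing walls run the full x-width; the two x-facing walls fit between the inner faces of the y-facing walls.

B is an I-beam lying along x, 2156 mm long. Overall section height 246 mm. Two flanges 248 mm wide (y) and 18 mm thick, one on the floor and one at the top; a web 14 mm thick runs between them, centred on the flange width.

The I-beam sits inside the house frame, centred.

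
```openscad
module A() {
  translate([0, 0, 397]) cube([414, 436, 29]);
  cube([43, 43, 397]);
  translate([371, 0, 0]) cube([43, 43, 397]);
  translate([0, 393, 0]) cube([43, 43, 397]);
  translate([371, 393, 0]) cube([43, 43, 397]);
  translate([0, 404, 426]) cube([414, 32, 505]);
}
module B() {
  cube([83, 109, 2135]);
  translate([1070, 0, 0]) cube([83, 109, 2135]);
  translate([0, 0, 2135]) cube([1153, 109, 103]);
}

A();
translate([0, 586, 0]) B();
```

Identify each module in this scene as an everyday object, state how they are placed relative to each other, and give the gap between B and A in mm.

A is a chair. B is a door frame. The door frame is on the floor beside the chair on its +y side. The gap between the door frame and the chair is 150 mm.

The door frame's nearest face is 150 mm from the chair's +y face.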